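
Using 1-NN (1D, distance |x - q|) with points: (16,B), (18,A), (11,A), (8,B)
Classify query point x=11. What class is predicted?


Distances: |16-11|=5, |18-11|=7, |11-11|=0, |8-11|=3. 1 nearest: (11,A). Counts: {'A': 1}. Majority class: A.

A


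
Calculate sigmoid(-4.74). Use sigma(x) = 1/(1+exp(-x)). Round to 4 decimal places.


sigma(-4.74) = 1/(1+e^(4.74)) = 1/(1+114.434202) = 1/115.434202 = 0.0087.

0.0087


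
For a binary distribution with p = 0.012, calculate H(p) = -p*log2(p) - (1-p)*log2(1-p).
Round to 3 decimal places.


H = -0.012*log2(0.012) - 0.988*log2(0.988) = 0.094.

0.094


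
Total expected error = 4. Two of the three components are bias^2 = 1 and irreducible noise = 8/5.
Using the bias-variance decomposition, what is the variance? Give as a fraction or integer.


Total error = bias^2 + variance + irreducible noise. So variance = 4 - 1 - 8/5 = 7/5.

7/5


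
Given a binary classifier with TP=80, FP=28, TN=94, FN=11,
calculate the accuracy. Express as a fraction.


Accuracy = (TP + TN) / (TP + TN + FP + FN) = (80 + 94) / 213 = 58/71.

58/71


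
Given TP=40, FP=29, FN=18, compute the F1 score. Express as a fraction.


Precision = 40/69 = 40/69. Recall = 40/58 = 20/29. F1 = 2*P*R/(P+R) = 80/127.

80/127


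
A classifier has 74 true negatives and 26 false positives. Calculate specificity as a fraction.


Specificity = TN / (TN + FP) = 74 / 100 = 37/50.

37/50


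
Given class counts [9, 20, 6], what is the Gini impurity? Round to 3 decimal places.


Total = 35. Proportions: 9/35, 20/35, 6/35. sum(p_i^2) = 0.4220. Gini = 1 - 0.4220 = 0.5780, which rounds to 0.578.

0.578


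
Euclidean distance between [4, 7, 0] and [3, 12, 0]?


d = sqrt(sum of squared differences). (4-3)^2=1, (7-12)^2=25, (0-0)^2=0. Sum = 26.

sqrt(26)


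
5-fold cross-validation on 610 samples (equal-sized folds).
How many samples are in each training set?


Each validation fold has 610/5 = 122 samples. Training set = 610 - 122 = 488.

488


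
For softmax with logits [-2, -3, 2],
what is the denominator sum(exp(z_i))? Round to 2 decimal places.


Denom = e^-2=0.1353 + e^-3=0.0498 + e^2=7.3891. Sum = 7.5742, which rounds to 7.57.

7.57


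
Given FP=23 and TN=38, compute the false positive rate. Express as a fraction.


FPR = FP / (FP + TN) = 23 / 61 = 23/61.

23/61


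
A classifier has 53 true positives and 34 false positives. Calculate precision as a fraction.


Precision = TP / (TP + FP) = 53 / 87 = 53/87.

53/87


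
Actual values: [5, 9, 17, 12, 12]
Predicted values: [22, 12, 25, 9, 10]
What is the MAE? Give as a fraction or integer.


MAE = (1/5) * (|5-22|=17 + |9-12|=3 + |17-25|=8 + |12-9|=3 + |12-10|=2). Sum = 33. MAE = 33/5.

33/5


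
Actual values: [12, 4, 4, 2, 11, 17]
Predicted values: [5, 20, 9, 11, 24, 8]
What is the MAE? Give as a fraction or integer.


MAE = (1/6) * (|12-5|=7 + |4-20|=16 + |4-9|=5 + |2-11|=9 + |11-24|=13 + |17-8|=9). Sum = 59. MAE = 59/6.

59/6


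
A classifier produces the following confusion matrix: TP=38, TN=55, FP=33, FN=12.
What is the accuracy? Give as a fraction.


Accuracy = (TP + TN) / (TP + TN + FP + FN) = (38 + 55) / 138 = 31/46.

31/46


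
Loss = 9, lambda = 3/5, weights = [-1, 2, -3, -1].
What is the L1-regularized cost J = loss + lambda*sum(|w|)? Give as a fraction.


L1 norm = sum(|w|) = 7. J = 9 + 3/5 * 7 = 66/5.

66/5


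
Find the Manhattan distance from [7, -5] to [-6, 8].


d = sum of absolute differences: |7--6|=13 + |-5-8|=13 = 26.

26


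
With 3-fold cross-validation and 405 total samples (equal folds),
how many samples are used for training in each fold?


Each validation fold has 405/3 = 135 samples. Training set = 405 - 135 = 270.

270


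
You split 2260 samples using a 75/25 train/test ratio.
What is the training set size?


Test set = 2260 * 25% = 565. Training set = 2260 - 565 = 1695.

1695


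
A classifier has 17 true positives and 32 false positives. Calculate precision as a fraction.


Precision = TP / (TP + FP) = 17 / 49 = 17/49.

17/49


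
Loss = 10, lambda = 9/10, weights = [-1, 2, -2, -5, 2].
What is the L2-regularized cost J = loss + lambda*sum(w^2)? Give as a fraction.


L2 sq norm = sum(w^2) = 38. J = 10 + 9/10 * 38 = 221/5.

221/5


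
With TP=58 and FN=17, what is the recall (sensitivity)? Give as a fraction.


Recall = TP / (TP + FN) = 58 / 75 = 58/75.

58/75


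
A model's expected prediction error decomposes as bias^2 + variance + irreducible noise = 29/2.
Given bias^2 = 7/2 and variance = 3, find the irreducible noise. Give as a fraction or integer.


Total error = bias^2 + variance + irreducible noise. So irreducible noise = 29/2 - 7/2 - 3 = 8.

8


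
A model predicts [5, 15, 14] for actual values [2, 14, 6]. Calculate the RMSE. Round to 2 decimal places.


MSE = 24.6667. RMSE = sqrt(24.6667) = 4.97.

4.97


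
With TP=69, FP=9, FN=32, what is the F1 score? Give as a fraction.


Precision = 69/78 = 23/26. Recall = 69/101 = 69/101. F1 = 2*P*R/(P+R) = 138/179.

138/179


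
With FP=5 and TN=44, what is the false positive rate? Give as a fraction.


FPR = FP / (FP + TN) = 5 / 49 = 5/49.

5/49


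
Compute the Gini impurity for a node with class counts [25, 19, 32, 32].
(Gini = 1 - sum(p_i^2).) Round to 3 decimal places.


Total = 108. Proportions: 25/108, 19/108, 32/108, 32/108. sum(p_i^2) = 0.2601. Gini = 1 - 0.2601 = 0.7399, which rounds to 0.740.

0.740


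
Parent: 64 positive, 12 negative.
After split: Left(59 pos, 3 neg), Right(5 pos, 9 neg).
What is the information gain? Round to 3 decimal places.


H(parent) = 0.6292. H(left) = 0.2795, H(right) = 0.9403. Weighted = (62/76)*0.2795 + (14/76)*0.9403 = 0.4012. IG = 0.6292 - 0.4012 = 0.2280, which rounds to 0.228.

0.228


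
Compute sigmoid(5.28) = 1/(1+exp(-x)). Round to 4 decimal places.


sigma(5.28) = 1/(1+e^(-5.28)) = 1/(1+0.005092) = 1/1.005092 = 0.9949.

0.9949


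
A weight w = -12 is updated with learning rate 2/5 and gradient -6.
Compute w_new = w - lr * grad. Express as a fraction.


w_new = -12 - 2/5 * -6 = -12 - -12/5 = -48/5.

-48/5


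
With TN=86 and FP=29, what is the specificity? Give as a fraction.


Specificity = TN / (TN + FP) = 86 / 115 = 86/115.

86/115


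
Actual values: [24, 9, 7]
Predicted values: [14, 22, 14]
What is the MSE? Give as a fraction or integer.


MSE = (1/3) * ((24-14)^2=100 + (9-22)^2=169 + (7-14)^2=49). Sum = 318. MSE = 106.

106


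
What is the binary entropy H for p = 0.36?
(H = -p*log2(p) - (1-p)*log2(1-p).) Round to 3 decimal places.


H = -0.36*log2(0.36) - 0.64*log2(0.64) = 0.943.

0.943


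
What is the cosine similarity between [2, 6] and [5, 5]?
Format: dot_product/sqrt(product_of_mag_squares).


dot = 40. |a|^2 = 40, |b|^2 = 50. cos = 40/sqrt(2000).

40/sqrt(2000)


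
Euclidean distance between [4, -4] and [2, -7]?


d = sqrt(sum of squared differences). (4-2)^2=4, (-4--7)^2=9. Sum = 13.

sqrt(13)


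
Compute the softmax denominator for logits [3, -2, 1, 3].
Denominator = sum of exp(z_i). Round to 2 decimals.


Denom = e^3=20.0855 + e^-2=0.1353 + e^1=2.7183 + e^3=20.0855. Sum = 43.0246, which rounds to 43.02.

43.02


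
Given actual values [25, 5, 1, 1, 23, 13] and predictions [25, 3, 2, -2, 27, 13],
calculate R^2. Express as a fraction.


Mean(y) = 34/3. SS_res = 30. SS_tot = 1738/3. R^2 = 1 - 30/(1738/3) = 824/869.

824/869


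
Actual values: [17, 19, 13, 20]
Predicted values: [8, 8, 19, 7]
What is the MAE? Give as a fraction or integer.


MAE = (1/4) * (|17-8|=9 + |19-8|=11 + |13-19|=6 + |20-7|=13). Sum = 39. MAE = 39/4.

39/4


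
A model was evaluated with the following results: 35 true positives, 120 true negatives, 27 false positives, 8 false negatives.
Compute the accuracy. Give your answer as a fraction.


Accuracy = (TP + TN) / (TP + TN + FP + FN) = (35 + 120) / 190 = 31/38.

31/38


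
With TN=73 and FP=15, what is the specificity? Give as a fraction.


Specificity = TN / (TN + FP) = 73 / 88 = 73/88.

73/88


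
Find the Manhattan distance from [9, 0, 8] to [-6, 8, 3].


d = sum of absolute differences: |9--6|=15 + |0-8|=8 + |8-3|=5 = 28.

28


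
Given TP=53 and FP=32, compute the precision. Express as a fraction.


Precision = TP / (TP + FP) = 53 / 85 = 53/85.

53/85


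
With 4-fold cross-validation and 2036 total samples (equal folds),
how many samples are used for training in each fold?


Each validation fold has 2036/4 = 509 samples. Training set = 2036 - 509 = 1527.

1527


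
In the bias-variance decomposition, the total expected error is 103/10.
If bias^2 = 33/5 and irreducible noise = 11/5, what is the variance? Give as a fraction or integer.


Total error = bias^2 + variance + irreducible noise. So variance = 103/10 - 33/5 - 11/5 = 3/2.

3/2


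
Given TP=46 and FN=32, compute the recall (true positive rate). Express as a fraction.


Recall = TP / (TP + FN) = 46 / 78 = 23/39.

23/39


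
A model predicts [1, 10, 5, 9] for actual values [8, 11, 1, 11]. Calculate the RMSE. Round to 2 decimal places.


MSE = 17.5000. RMSE = sqrt(17.5000) = 4.18.

4.18


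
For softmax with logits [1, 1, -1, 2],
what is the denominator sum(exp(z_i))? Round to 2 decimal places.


Denom = e^1=2.7183 + e^1=2.7183 + e^-1=0.3679 + e^2=7.3891. Sum = 13.1936, which rounds to 13.19.

13.19


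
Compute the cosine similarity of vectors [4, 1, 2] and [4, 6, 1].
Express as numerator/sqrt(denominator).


dot = 24. |a|^2 = 21, |b|^2 = 53. cos = 24/sqrt(1113).

24/sqrt(1113)


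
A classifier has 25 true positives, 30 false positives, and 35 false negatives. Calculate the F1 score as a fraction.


Precision = 25/55 = 5/11. Recall = 25/60 = 5/12. F1 = 2*P*R/(P+R) = 10/23.

10/23


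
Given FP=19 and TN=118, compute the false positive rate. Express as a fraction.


FPR = FP / (FP + TN) = 19 / 137 = 19/137.

19/137


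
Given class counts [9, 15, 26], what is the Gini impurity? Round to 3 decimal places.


Total = 50. Proportions: 9/50, 15/50, 26/50. sum(p_i^2) = 0.3928. Gini = 1 - 0.3928 = 0.6072, which rounds to 0.607.

0.607


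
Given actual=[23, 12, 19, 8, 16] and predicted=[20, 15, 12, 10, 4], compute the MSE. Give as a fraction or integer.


MSE = (1/5) * ((23-20)^2=9 + (12-15)^2=9 + (19-12)^2=49 + (8-10)^2=4 + (16-4)^2=144). Sum = 215. MSE = 43.

43


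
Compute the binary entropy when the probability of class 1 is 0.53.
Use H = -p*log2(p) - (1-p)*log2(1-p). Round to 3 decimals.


H = -0.53*log2(0.53) - 0.47*log2(0.47) = 0.997.

0.997


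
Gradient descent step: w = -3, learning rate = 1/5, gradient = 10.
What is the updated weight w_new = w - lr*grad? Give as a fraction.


w_new = -3 - 1/5 * 10 = -3 - 2 = -5.

-5


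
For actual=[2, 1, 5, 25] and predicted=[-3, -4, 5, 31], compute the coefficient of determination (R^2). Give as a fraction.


Mean(y) = 33/4. SS_res = 86. SS_tot = 1531/4. R^2 = 1 - 86/(1531/4) = 1187/1531.

1187/1531


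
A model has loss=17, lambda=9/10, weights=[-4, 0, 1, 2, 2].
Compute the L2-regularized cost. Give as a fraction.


L2 sq norm = sum(w^2) = 25. J = 17 + 9/10 * 25 = 79/2.

79/2


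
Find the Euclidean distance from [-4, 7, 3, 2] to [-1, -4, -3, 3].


d = sqrt(sum of squared differences). (-4--1)^2=9, (7--4)^2=121, (3--3)^2=36, (2-3)^2=1. Sum = 167.

sqrt(167)


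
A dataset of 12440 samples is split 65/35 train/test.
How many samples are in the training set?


Test set = 12440 * 35% = 4354. Training set = 12440 - 4354 = 8086.

8086


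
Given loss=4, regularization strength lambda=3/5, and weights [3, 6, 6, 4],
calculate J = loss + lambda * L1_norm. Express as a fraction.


L1 norm = sum(|w|) = 19. J = 4 + 3/5 * 19 = 77/5.

77/5


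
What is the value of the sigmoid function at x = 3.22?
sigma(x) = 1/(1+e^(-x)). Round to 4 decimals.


sigma(3.22) = 1/(1+e^(-3.22)) = 1/(1+0.039955) = 1/1.039955 = 0.9616.

0.9616


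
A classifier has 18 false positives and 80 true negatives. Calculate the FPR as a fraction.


FPR = FP / (FP + TN) = 18 / 98 = 9/49.

9/49


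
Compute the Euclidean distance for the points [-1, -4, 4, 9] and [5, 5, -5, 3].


d = sqrt(sum of squared differences). (-1-5)^2=36, (-4-5)^2=81, (4--5)^2=81, (9-3)^2=36. Sum = 234.

sqrt(234)


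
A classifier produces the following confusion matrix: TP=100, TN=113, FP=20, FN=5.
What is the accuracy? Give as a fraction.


Accuracy = (TP + TN) / (TP + TN + FP + FN) = (100 + 113) / 238 = 213/238.

213/238


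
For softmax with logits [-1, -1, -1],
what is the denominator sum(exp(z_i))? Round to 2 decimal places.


Denom = e^-1=0.3679 + e^-1=0.3679 + e^-1=0.3679. Sum = 1.1037, which rounds to 1.10.

1.10


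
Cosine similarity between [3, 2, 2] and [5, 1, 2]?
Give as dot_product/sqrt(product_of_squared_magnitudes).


dot = 21. |a|^2 = 17, |b|^2 = 30. cos = 21/sqrt(510).

21/sqrt(510)


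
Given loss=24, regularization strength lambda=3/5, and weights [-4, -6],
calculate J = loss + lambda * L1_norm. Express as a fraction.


L1 norm = sum(|w|) = 10. J = 24 + 3/5 * 10 = 30.

30


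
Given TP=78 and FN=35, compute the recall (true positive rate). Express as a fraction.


Recall = TP / (TP + FN) = 78 / 113 = 78/113.

78/113


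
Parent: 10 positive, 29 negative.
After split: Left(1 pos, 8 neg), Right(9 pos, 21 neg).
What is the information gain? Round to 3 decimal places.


H(parent) = 0.8213. H(left) = 0.5033, H(right) = 0.8813. Weighted = (9/39)*0.5033 + (30/39)*0.8813 = 0.7941. IG = 0.8213 - 0.7941 = 0.0272, which rounds to 0.027.

0.027


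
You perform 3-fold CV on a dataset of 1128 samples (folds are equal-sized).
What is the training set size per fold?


Each validation fold has 1128/3 = 376 samples. Training set = 1128 - 376 = 752.

752


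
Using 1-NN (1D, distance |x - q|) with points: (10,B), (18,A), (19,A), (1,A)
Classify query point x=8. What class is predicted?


Distances: |10-8|=2, |18-8|=10, |19-8|=11, |1-8|=7. 1 nearest: (10,B). Counts: {'B': 1}. Majority class: B.

B


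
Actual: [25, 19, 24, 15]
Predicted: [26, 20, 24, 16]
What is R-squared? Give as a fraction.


Mean(y) = 83/4. SS_res = 3. SS_tot = 259/4. R^2 = 1 - 3/(259/4) = 247/259.

247/259


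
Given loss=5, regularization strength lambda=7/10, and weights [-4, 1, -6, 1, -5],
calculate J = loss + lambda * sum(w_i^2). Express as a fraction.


L2 sq norm = sum(w^2) = 79. J = 5 + 7/10 * 79 = 603/10.

603/10


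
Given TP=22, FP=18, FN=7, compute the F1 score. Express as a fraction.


Precision = 22/40 = 11/20. Recall = 22/29 = 22/29. F1 = 2*P*R/(P+R) = 44/69.

44/69


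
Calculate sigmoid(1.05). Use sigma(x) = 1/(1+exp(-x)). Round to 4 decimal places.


sigma(1.05) = 1/(1+e^(-1.05)) = 1/(1+0.349938) = 1/1.349938 = 0.7408.

0.7408


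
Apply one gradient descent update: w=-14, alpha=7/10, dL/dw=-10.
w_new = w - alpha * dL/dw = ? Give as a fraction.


w_new = -14 - 7/10 * -10 = -14 - -7 = -7.

-7


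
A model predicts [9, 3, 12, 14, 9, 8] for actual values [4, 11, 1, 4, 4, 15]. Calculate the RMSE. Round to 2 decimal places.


MSE = 64.0000. RMSE = sqrt(64.0000) = 8.00.

8.00


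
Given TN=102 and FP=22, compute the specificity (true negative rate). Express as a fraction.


Specificity = TN / (TN + FP) = 102 / 124 = 51/62.

51/62


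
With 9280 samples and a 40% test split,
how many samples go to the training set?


Test set = 9280 * 40% = 3712. Training set = 9280 - 3712 = 5568.

5568


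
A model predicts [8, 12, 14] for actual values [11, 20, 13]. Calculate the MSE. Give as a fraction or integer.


MSE = (1/3) * ((11-8)^2=9 + (20-12)^2=64 + (13-14)^2=1). Sum = 74. MSE = 74/3.

74/3


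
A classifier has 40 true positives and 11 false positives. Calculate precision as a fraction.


Precision = TP / (TP + FP) = 40 / 51 = 40/51.

40/51


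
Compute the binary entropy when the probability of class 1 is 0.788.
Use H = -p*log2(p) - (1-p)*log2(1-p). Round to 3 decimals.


H = -0.788*log2(0.788) - 0.212*log2(0.212) = 0.745.

0.745


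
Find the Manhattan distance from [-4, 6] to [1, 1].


d = sum of absolute differences: |-4-1|=5 + |6-1|=5 = 10.

10


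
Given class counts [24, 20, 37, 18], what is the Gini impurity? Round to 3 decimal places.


Total = 99. Proportions: 24/99, 20/99, 37/99, 18/99. sum(p_i^2) = 0.2723. Gini = 1 - 0.2723 = 0.7277, which rounds to 0.728.

0.728


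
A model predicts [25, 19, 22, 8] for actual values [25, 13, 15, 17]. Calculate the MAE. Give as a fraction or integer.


MAE = (1/4) * (|25-25|=0 + |13-19|=6 + |15-22|=7 + |17-8|=9). Sum = 22. MAE = 11/2.

11/2


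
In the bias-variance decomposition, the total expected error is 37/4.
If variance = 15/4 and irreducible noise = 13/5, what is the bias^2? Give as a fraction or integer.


Total error = bias^2 + variance + irreducible noise. So bias^2 = 37/4 - 15/4 - 13/5 = 29/10.

29/10


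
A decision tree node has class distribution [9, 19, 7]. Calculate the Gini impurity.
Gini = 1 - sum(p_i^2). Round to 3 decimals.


Total = 35. Proportions: 9/35, 19/35, 7/35. sum(p_i^2) = 0.4008. Gini = 1 - 0.4008 = 0.5992, which rounds to 0.599.

0.599


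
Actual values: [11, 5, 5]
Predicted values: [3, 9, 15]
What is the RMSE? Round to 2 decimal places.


MSE = 60.0000. RMSE = sqrt(60.0000) = 7.75.

7.75


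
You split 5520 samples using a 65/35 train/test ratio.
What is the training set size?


Test set = 5520 * 35% = 1932. Training set = 5520 - 1932 = 3588.

3588


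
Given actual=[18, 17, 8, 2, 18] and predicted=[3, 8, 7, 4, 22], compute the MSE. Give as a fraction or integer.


MSE = (1/5) * ((18-3)^2=225 + (17-8)^2=81 + (8-7)^2=1 + (2-4)^2=4 + (18-22)^2=16). Sum = 327. MSE = 327/5.

327/5


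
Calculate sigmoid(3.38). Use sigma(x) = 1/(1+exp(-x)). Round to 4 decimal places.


sigma(3.38) = 1/(1+e^(-3.38)) = 1/(1+0.034047) = 1/1.034047 = 0.9671.

0.9671


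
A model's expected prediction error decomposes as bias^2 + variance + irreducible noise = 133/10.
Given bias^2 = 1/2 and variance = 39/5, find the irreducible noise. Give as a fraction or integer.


Total error = bias^2 + variance + irreducible noise. So irreducible noise = 133/10 - 1/2 - 39/5 = 5.

5


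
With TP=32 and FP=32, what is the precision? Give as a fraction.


Precision = TP / (TP + FP) = 32 / 64 = 1/2.

1/2


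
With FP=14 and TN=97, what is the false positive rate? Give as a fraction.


FPR = FP / (FP + TN) = 14 / 111 = 14/111.

14/111


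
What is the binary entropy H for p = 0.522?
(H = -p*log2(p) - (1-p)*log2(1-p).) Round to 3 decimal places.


H = -0.522*log2(0.522) - 0.478*log2(0.478) = 0.999.

0.999


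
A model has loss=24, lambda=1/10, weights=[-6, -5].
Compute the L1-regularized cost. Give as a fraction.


L1 norm = sum(|w|) = 11. J = 24 + 1/10 * 11 = 251/10.

251/10


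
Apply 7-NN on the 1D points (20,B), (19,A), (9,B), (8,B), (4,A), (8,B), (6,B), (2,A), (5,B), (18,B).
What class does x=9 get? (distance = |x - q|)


Distances: |20-9|=11, |19-9|=10, |9-9|=0, |8-9|=1, |4-9|=5, |8-9|=1, |6-9|=3, |2-9|=7, |5-9|=4, |18-9|=9. 7 nearest: (9,B), (8,B), (8,B), (6,B), (5,B), (4,A), (2,A). Counts: {'B': 5, 'A': 2}. Majority class: B.

B


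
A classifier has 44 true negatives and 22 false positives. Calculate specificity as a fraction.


Specificity = TN / (TN + FP) = 44 / 66 = 2/3.

2/3


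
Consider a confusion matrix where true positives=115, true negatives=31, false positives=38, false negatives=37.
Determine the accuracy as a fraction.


Accuracy = (TP + TN) / (TP + TN + FP + FN) = (115 + 31) / 221 = 146/221.

146/221


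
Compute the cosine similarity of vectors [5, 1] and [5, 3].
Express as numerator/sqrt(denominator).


dot = 28. |a|^2 = 26, |b|^2 = 34. cos = 28/sqrt(884).

28/sqrt(884)


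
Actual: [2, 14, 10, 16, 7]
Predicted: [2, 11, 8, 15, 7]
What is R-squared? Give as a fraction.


Mean(y) = 49/5. SS_res = 14. SS_tot = 624/5. R^2 = 1 - 14/(624/5) = 277/312.

277/312


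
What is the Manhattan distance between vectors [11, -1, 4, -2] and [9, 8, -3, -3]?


d = sum of absolute differences: |11-9|=2 + |-1-8|=9 + |4--3|=7 + |-2--3|=1 = 19.

19


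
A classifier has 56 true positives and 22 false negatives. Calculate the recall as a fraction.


Recall = TP / (TP + FN) = 56 / 78 = 28/39.

28/39


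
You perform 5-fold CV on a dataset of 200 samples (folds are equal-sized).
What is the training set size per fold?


Each validation fold has 200/5 = 40 samples. Training set = 200 - 40 = 160.

160


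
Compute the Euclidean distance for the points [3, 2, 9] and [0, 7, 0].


d = sqrt(sum of squared differences). (3-0)^2=9, (2-7)^2=25, (9-0)^2=81. Sum = 115.

sqrt(115)


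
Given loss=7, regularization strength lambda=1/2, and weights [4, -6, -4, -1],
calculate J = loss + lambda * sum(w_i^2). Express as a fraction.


L2 sq norm = sum(w^2) = 69. J = 7 + 1/2 * 69 = 83/2.

83/2


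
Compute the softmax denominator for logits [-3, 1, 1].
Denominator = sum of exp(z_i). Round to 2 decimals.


Denom = e^-3=0.0498 + e^1=2.7183 + e^1=2.7183. Sum = 5.4864, which rounds to 5.49.

5.49


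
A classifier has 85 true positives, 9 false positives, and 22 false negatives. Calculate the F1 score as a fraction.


Precision = 85/94 = 85/94. Recall = 85/107 = 85/107. F1 = 2*P*R/(P+R) = 170/201.

170/201


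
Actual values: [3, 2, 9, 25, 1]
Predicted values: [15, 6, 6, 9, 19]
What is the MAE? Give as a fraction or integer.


MAE = (1/5) * (|3-15|=12 + |2-6|=4 + |9-6|=3 + |25-9|=16 + |1-19|=18). Sum = 53. MAE = 53/5.

53/5


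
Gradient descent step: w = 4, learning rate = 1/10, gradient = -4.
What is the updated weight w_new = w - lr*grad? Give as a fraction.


w_new = 4 - 1/10 * -4 = 4 - -2/5 = 22/5.

22/5


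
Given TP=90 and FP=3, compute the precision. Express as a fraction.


Precision = TP / (TP + FP) = 90 / 93 = 30/31.

30/31


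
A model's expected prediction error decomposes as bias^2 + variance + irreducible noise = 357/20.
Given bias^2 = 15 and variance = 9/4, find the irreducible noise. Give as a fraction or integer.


Total error = bias^2 + variance + irreducible noise. So irreducible noise = 357/20 - 15 - 9/4 = 3/5.

3/5


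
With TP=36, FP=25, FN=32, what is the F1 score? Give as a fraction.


Precision = 36/61 = 36/61. Recall = 36/68 = 9/17. F1 = 2*P*R/(P+R) = 24/43.

24/43


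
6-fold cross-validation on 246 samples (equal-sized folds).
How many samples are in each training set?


Each validation fold has 246/6 = 41 samples. Training set = 246 - 41 = 205.

205


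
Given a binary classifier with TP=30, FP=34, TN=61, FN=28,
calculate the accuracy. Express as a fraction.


Accuracy = (TP + TN) / (TP + TN + FP + FN) = (30 + 61) / 153 = 91/153.

91/153


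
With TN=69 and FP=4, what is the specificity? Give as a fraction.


Specificity = TN / (TN + FP) = 69 / 73 = 69/73.

69/73


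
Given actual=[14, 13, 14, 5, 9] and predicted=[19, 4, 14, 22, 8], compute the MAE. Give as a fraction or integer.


MAE = (1/5) * (|14-19|=5 + |13-4|=9 + |14-14|=0 + |5-22|=17 + |9-8|=1). Sum = 32. MAE = 32/5.

32/5


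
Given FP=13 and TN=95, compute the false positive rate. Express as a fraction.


FPR = FP / (FP + TN) = 13 / 108 = 13/108.

13/108


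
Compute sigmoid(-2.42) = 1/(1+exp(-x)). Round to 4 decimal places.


sigma(-2.42) = 1/(1+e^(2.42)) = 1/(1+11.245859) = 1/12.245859 = 0.0817.

0.0817


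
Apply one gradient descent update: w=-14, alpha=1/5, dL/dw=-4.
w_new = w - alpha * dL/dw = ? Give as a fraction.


w_new = -14 - 1/5 * -4 = -14 - -4/5 = -66/5.

-66/5


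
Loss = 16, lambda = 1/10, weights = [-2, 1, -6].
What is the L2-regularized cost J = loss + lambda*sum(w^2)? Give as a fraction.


L2 sq norm = sum(w^2) = 41. J = 16 + 1/10 * 41 = 201/10.

201/10


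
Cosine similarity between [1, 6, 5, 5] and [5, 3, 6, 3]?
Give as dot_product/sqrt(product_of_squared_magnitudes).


dot = 68. |a|^2 = 87, |b|^2 = 79. cos = 68/sqrt(6873).

68/sqrt(6873)


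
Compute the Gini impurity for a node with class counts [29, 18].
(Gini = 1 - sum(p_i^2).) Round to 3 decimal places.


Total = 47. Proportions: 29/47, 18/47. sum(p_i^2) = 0.5274. Gini = 1 - 0.5274 = 0.4726, which rounds to 0.473.

0.473


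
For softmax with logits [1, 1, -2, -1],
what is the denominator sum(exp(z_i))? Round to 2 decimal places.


Denom = e^1=2.7183 + e^1=2.7183 + e^-2=0.1353 + e^-1=0.3679. Sum = 5.9398, which rounds to 5.94.

5.94


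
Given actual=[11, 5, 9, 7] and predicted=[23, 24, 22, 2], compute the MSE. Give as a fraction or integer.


MSE = (1/4) * ((11-23)^2=144 + (5-24)^2=361 + (9-22)^2=169 + (7-2)^2=25). Sum = 699. MSE = 699/4.

699/4


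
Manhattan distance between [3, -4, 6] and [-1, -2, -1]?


d = sum of absolute differences: |3--1|=4 + |-4--2|=2 + |6--1|=7 = 13.

13


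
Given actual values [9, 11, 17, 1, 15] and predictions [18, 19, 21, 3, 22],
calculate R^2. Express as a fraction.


Mean(y) = 53/5. SS_res = 214. SS_tot = 776/5. R^2 = 1 - 214/(776/5) = -147/388.

-147/388


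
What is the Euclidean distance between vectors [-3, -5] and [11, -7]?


d = sqrt(sum of squared differences). (-3-11)^2=196, (-5--7)^2=4. Sum = 200.

sqrt(200)


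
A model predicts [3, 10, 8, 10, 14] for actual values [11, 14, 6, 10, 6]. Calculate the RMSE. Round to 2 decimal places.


MSE = 29.6000. RMSE = sqrt(29.6000) = 5.44.

5.44


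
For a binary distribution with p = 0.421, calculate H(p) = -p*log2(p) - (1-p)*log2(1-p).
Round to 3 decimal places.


H = -0.421*log2(0.421) - 0.579*log2(0.579) = 0.982.

0.982


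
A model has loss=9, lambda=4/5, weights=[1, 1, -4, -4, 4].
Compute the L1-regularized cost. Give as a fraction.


L1 norm = sum(|w|) = 14. J = 9 + 4/5 * 14 = 101/5.

101/5


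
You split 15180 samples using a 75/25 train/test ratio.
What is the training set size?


Test set = 15180 * 25% = 3795. Training set = 15180 - 3795 = 11385.

11385


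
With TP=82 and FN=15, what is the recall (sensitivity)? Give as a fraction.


Recall = TP / (TP + FN) = 82 / 97 = 82/97.

82/97


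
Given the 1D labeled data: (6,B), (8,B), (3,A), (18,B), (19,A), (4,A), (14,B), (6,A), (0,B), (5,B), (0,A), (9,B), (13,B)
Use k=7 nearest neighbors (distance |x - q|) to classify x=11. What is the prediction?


Distances: |6-11|=5, |8-11|=3, |3-11|=8, |18-11|=7, |19-11|=8, |4-11|=7, |14-11|=3, |6-11|=5, |0-11|=11, |5-11|=6, |0-11|=11, |9-11|=2, |13-11|=2. 7 nearest: (9,B), (13,B), (8,B), (14,B), (6,A), (6,B), (5,B). Counts: {'B': 6, 'A': 1}. Majority class: B.

B


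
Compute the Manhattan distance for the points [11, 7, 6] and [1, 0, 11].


d = sum of absolute differences: |11-1|=10 + |7-0|=7 + |6-11|=5 = 22.

22


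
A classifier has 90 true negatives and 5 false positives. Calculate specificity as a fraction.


Specificity = TN / (TN + FP) = 90 / 95 = 18/19.

18/19


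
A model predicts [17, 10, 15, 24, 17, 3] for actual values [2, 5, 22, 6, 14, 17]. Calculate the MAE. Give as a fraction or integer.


MAE = (1/6) * (|2-17|=15 + |5-10|=5 + |22-15|=7 + |6-24|=18 + |14-17|=3 + |17-3|=14). Sum = 62. MAE = 31/3.

31/3


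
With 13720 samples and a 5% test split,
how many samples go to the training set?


Test set = 13720 * 5% = 686. Training set = 13720 - 686 = 13034.

13034


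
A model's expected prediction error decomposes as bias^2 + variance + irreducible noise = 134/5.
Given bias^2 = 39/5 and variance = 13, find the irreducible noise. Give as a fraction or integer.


Total error = bias^2 + variance + irreducible noise. So irreducible noise = 134/5 - 39/5 - 13 = 6.

6


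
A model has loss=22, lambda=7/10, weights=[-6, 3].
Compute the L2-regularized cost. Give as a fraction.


L2 sq norm = sum(w^2) = 45. J = 22 + 7/10 * 45 = 107/2.

107/2


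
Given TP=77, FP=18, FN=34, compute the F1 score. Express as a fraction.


Precision = 77/95 = 77/95. Recall = 77/111 = 77/111. F1 = 2*P*R/(P+R) = 77/103.

77/103


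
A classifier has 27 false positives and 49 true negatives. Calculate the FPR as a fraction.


FPR = FP / (FP + TN) = 27 / 76 = 27/76.

27/76


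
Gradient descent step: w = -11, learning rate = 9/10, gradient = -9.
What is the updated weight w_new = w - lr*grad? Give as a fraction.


w_new = -11 - 9/10 * -9 = -11 - -81/10 = -29/10.

-29/10


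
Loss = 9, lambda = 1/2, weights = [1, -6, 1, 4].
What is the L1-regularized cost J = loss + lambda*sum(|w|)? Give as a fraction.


L1 norm = sum(|w|) = 12. J = 9 + 1/2 * 12 = 15.

15


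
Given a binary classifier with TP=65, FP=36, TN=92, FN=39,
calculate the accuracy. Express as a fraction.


Accuracy = (TP + TN) / (TP + TN + FP + FN) = (65 + 92) / 232 = 157/232.

157/232


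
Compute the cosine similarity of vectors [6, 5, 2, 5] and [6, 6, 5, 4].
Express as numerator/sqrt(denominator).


dot = 96. |a|^2 = 90, |b|^2 = 113. cos = 96/sqrt(10170).

96/sqrt(10170)


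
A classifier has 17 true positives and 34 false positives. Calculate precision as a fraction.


Precision = TP / (TP + FP) = 17 / 51 = 1/3.

1/3


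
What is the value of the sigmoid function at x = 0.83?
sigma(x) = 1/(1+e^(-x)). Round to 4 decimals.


sigma(0.83) = 1/(1+e^(-0.83)) = 1/(1+0.436049) = 1/1.436049 = 0.6964.

0.6964


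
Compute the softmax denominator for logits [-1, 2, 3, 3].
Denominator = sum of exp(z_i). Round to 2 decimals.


Denom = e^-1=0.3679 + e^2=7.3891 + e^3=20.0855 + e^3=20.0855. Sum = 47.9280, which rounds to 47.93.

47.93


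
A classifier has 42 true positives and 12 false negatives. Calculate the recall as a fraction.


Recall = TP / (TP + FN) = 42 / 54 = 7/9.

7/9


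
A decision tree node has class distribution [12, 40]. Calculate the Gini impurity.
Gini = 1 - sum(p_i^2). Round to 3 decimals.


Total = 52. Proportions: 12/52, 40/52. sum(p_i^2) = 0.6450. Gini = 1 - 0.6450 = 0.3550, which rounds to 0.355.

0.355


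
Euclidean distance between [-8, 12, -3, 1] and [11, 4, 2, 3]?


d = sqrt(sum of squared differences). (-8-11)^2=361, (12-4)^2=64, (-3-2)^2=25, (1-3)^2=4. Sum = 454.

sqrt(454)


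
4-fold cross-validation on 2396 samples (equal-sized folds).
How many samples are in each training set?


Each validation fold has 2396/4 = 599 samples. Training set = 2396 - 599 = 1797.

1797


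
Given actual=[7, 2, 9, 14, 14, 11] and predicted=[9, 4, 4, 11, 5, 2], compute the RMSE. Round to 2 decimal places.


MSE = 34.0000. RMSE = sqrt(34.0000) = 5.83.

5.83


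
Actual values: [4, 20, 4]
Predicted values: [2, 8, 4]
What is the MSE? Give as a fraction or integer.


MSE = (1/3) * ((4-2)^2=4 + (20-8)^2=144 + (4-4)^2=0). Sum = 148. MSE = 148/3.

148/3


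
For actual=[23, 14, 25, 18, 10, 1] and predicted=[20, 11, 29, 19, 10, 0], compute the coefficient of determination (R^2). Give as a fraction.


Mean(y) = 91/6. SS_res = 36. SS_tot = 2369/6. R^2 = 1 - 36/(2369/6) = 2153/2369.

2153/2369


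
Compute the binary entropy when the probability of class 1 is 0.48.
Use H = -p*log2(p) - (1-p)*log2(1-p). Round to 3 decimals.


H = -0.48*log2(0.48) - 0.52*log2(0.52) = 0.999.

0.999


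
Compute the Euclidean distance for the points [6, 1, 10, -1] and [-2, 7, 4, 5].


d = sqrt(sum of squared differences). (6--2)^2=64, (1-7)^2=36, (10-4)^2=36, (-1-5)^2=36. Sum = 172.

sqrt(172)


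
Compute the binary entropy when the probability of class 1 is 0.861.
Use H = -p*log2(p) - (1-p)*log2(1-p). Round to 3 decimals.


H = -0.861*log2(0.861) - 0.139*log2(0.139) = 0.582.

0.582


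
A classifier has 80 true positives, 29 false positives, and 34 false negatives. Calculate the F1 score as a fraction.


Precision = 80/109 = 80/109. Recall = 80/114 = 40/57. F1 = 2*P*R/(P+R) = 160/223.

160/223


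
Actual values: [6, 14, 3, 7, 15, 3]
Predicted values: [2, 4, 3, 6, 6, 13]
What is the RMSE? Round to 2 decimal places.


MSE = 49.6667. RMSE = sqrt(49.6667) = 7.05.

7.05


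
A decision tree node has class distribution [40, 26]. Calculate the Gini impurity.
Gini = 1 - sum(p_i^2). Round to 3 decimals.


Total = 66. Proportions: 40/66, 26/66. sum(p_i^2) = 0.5225. Gini = 1 - 0.5225 = 0.4775, which rounds to 0.478.

0.478


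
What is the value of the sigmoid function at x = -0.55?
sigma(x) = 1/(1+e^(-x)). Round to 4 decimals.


sigma(-0.55) = 1/(1+e^(0.55)) = 1/(1+1.733253) = 1/2.733253 = 0.3659.

0.3659


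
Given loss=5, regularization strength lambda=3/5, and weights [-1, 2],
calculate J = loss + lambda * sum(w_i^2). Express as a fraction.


L2 sq norm = sum(w^2) = 5. J = 5 + 3/5 * 5 = 8.

8


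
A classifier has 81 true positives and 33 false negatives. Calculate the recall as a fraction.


Recall = TP / (TP + FN) = 81 / 114 = 27/38.

27/38


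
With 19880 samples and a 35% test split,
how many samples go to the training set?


Test set = 19880 * 35% = 6958. Training set = 19880 - 6958 = 12922.

12922


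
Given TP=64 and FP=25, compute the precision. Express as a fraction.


Precision = TP / (TP + FP) = 64 / 89 = 64/89.

64/89


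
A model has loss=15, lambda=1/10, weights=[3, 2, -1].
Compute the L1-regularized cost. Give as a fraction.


L1 norm = sum(|w|) = 6. J = 15 + 1/10 * 6 = 78/5.

78/5


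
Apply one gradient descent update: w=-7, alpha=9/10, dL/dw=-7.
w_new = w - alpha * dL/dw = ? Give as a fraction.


w_new = -7 - 9/10 * -7 = -7 - -63/10 = -7/10.

-7/10


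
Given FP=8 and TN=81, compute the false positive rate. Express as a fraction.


FPR = FP / (FP + TN) = 8 / 89 = 8/89.

8/89


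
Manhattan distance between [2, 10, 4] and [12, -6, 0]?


d = sum of absolute differences: |2-12|=10 + |10--6|=16 + |4-0|=4 = 30.

30


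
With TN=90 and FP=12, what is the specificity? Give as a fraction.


Specificity = TN / (TN + FP) = 90 / 102 = 15/17.

15/17


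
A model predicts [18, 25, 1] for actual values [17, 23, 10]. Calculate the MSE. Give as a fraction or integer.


MSE = (1/3) * ((17-18)^2=1 + (23-25)^2=4 + (10-1)^2=81). Sum = 86. MSE = 86/3.

86/3


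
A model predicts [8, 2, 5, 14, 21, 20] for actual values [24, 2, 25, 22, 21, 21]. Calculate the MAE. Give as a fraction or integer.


MAE = (1/6) * (|24-8|=16 + |2-2|=0 + |25-5|=20 + |22-14|=8 + |21-21|=0 + |21-20|=1). Sum = 45. MAE = 15/2.

15/2


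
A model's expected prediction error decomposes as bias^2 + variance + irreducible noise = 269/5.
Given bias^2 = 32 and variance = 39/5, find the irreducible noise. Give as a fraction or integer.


Total error = bias^2 + variance + irreducible noise. So irreducible noise = 269/5 - 32 - 39/5 = 14.

14


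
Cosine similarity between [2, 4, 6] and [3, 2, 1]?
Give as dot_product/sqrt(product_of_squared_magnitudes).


dot = 20. |a|^2 = 56, |b|^2 = 14. cos = 20/sqrt(784).

20/sqrt(784)


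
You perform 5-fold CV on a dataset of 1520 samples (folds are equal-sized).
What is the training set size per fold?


Each validation fold has 1520/5 = 304 samples. Training set = 1520 - 304 = 1216.

1216


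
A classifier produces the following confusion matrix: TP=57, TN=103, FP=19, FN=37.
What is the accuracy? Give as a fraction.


Accuracy = (TP + TN) / (TP + TN + FP + FN) = (57 + 103) / 216 = 20/27.

20/27


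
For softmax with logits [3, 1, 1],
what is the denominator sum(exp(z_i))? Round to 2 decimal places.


Denom = e^3=20.0855 + e^1=2.7183 + e^1=2.7183. Sum = 25.5221, which rounds to 25.52.

25.52


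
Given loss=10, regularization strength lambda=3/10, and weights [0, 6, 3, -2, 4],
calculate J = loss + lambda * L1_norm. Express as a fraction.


L1 norm = sum(|w|) = 15. J = 10 + 3/10 * 15 = 29/2.

29/2


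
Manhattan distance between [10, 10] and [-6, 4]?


d = sum of absolute differences: |10--6|=16 + |10-4|=6 = 22.

22


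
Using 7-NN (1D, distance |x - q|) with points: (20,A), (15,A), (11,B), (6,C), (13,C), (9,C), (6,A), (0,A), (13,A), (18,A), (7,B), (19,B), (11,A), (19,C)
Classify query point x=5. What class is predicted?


Distances: |20-5|=15, |15-5|=10, |11-5|=6, |6-5|=1, |13-5|=8, |9-5|=4, |6-5|=1, |0-5|=5, |13-5|=8, |18-5|=13, |7-5|=2, |19-5|=14, |11-5|=6, |19-5|=14. 7 nearest: (6,A), (6,C), (7,B), (9,C), (0,A), (11,A), (11,B). Counts: {'A': 3, 'C': 2, 'B': 2}. Majority class: A.

A


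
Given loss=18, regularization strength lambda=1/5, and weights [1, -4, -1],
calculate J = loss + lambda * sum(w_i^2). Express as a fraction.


L2 sq norm = sum(w^2) = 18. J = 18 + 1/5 * 18 = 108/5.

108/5


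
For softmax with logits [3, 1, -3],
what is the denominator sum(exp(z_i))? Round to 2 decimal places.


Denom = e^3=20.0855 + e^1=2.7183 + e^-3=0.0498. Sum = 22.8536, which rounds to 22.85.

22.85


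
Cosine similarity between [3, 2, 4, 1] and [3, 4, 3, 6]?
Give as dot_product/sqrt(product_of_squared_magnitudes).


dot = 35. |a|^2 = 30, |b|^2 = 70. cos = 35/sqrt(2100).

35/sqrt(2100)


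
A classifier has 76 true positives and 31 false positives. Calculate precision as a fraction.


Precision = TP / (TP + FP) = 76 / 107 = 76/107.

76/107


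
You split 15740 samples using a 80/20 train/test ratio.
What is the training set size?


Test set = 15740 * 20% = 3148. Training set = 15740 - 3148 = 12592.

12592


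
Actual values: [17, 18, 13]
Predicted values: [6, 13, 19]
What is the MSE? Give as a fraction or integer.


MSE = (1/3) * ((17-6)^2=121 + (18-13)^2=25 + (13-19)^2=36). Sum = 182. MSE = 182/3.

182/3


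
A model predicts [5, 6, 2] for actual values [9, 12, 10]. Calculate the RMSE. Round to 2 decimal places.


MSE = 38.6667. RMSE = sqrt(38.6667) = 6.22.

6.22


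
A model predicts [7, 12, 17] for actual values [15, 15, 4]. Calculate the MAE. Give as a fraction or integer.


MAE = (1/3) * (|15-7|=8 + |15-12|=3 + |4-17|=13). Sum = 24. MAE = 8.

8


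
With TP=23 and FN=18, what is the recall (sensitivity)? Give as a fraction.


Recall = TP / (TP + FN) = 23 / 41 = 23/41.

23/41


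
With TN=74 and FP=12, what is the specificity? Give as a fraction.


Specificity = TN / (TN + FP) = 74 / 86 = 37/43.

37/43


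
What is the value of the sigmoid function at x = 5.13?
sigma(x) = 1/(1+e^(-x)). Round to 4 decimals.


sigma(5.13) = 1/(1+e^(-5.13)) = 1/(1+0.005917) = 1/1.005917 = 0.9941.

0.9941


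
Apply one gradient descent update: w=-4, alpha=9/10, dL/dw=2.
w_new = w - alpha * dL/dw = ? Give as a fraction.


w_new = -4 - 9/10 * 2 = -4 - 9/5 = -29/5.

-29/5


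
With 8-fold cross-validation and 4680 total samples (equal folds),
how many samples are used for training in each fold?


Each validation fold has 4680/8 = 585 samples. Training set = 4680 - 585 = 4095.

4095


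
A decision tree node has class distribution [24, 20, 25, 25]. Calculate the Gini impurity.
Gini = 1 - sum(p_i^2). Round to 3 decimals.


Total = 94. Proportions: 24/94, 20/94, 25/94, 25/94. sum(p_i^2) = 0.2519. Gini = 1 - 0.2519 = 0.7481, which rounds to 0.748.

0.748


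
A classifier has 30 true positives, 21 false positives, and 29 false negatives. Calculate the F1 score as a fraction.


Precision = 30/51 = 10/17. Recall = 30/59 = 30/59. F1 = 2*P*R/(P+R) = 6/11.

6/11


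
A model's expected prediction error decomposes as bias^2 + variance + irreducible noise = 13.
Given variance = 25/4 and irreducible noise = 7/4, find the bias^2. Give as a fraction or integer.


Total error = bias^2 + variance + irreducible noise. So bias^2 = 13 - 25/4 - 7/4 = 5.

5
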